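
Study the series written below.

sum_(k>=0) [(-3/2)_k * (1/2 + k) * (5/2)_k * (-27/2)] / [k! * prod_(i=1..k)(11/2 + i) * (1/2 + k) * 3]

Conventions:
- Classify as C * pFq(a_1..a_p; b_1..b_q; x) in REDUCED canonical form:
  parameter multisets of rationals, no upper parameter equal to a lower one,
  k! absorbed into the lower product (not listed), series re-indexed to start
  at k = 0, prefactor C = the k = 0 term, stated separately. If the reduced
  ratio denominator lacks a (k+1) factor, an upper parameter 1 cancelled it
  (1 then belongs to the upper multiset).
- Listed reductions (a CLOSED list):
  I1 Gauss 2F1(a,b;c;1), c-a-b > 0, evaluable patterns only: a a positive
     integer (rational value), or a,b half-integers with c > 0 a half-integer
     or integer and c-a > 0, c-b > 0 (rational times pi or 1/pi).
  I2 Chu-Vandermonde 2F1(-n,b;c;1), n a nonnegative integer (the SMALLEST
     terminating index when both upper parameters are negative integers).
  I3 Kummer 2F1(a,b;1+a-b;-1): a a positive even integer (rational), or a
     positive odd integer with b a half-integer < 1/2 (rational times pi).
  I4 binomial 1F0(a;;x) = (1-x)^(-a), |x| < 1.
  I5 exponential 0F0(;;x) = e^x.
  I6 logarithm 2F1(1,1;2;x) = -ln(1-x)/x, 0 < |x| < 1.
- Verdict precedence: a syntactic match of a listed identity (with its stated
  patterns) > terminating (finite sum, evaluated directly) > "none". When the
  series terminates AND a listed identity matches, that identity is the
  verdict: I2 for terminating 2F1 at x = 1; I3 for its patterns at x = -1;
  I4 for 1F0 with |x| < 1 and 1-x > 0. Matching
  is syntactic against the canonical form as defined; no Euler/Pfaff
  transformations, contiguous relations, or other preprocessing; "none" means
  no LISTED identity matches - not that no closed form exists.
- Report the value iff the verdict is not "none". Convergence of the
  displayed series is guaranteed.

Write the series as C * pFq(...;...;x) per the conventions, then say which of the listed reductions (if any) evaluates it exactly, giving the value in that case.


Reduced: x = 1, 2F1, upper = {-3/2, 5/2}, lower = {13/2}, C = -9/2. Verdict at x = 1: Gauss (I1, half-integer pattern) matches (x = 1; upper {-3/2, 5/2} half-integers, c = 13/2 in the evaluable pattern). Its exact value is (-93555/131072) * pi.

Key step: t_0 being -9/2, striking the common factor k + 1/2 reduces the term (C = -9/2).
Consecutive-term ratio: r(k) = 1 * (k-3/2) (k+5/2) / [(k+13/2) (k+1)] - rational in k. x = 1; t_0 = -9/2; negate the roots.


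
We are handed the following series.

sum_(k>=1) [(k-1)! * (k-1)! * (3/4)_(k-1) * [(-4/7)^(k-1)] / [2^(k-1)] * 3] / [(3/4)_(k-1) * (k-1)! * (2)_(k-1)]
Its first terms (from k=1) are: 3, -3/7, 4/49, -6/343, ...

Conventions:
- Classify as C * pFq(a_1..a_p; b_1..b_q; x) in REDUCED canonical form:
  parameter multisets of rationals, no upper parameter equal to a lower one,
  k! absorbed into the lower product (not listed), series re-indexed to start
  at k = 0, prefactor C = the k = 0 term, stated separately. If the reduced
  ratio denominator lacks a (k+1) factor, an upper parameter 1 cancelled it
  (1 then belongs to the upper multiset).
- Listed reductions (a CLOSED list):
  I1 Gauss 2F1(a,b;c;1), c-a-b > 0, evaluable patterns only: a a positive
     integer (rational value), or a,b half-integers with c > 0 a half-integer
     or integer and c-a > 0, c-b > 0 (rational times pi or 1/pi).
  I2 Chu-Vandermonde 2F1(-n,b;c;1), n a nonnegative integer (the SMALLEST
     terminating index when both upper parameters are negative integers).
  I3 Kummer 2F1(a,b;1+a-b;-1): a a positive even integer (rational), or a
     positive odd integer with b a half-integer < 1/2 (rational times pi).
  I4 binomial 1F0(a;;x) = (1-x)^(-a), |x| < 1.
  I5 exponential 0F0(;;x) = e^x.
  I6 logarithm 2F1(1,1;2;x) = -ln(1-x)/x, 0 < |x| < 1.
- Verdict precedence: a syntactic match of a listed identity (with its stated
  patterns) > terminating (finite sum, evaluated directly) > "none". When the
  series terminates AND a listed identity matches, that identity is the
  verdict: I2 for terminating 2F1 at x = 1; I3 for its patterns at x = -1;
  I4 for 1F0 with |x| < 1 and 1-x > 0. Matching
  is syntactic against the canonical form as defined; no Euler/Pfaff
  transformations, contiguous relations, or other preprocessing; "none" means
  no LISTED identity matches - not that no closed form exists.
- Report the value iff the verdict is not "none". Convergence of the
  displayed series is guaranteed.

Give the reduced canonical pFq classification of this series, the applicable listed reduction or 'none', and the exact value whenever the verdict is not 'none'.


The series (x = -2/7) is 2F1: upper {1, 1}, lower {2}, prefactor 3. Verdict: this is the logarithmic series (I6) (the logarithm: parameters (1,1;2), x = -2/7). Hence: (21/2) * ln(9/7).

Key observation: with t_0 = 3, the factorial ratio (prefactor 3) (k+a-1)!/(a-1)! is a rising factorial (a)_k.
Adjacent-term ratio: r(k) = (-2/7) * (k+1) (k+1) / [(k+2) (k+1)] - rational in k, leading ratio (-2/7); with t_0 = 3, classification follows.


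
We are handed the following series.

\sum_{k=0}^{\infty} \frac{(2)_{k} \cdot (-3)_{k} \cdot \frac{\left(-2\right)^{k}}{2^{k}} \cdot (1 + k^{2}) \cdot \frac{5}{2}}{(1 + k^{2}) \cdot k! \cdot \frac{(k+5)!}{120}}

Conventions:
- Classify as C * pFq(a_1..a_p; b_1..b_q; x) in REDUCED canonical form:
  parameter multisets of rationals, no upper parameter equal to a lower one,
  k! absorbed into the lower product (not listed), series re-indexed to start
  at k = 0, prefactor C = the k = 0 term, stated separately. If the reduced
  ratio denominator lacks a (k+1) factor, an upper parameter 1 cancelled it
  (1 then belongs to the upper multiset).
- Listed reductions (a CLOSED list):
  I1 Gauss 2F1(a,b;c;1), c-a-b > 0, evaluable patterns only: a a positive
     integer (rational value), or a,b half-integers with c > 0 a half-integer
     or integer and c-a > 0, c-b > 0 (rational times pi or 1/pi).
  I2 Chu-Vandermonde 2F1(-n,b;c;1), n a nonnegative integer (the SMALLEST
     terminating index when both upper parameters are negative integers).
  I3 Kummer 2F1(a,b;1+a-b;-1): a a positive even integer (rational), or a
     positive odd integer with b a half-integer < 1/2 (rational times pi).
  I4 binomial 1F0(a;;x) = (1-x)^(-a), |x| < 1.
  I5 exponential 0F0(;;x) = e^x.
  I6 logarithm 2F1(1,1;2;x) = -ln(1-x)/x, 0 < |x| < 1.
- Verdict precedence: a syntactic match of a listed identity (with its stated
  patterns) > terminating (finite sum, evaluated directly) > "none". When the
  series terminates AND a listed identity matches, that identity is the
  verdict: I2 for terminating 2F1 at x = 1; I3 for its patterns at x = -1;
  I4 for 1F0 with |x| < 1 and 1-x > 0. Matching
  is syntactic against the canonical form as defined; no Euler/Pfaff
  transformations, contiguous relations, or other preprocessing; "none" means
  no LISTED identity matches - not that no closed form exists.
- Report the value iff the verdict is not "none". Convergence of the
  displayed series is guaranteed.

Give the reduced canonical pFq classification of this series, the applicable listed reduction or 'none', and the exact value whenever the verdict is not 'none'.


The series (x = -1) is 2F1: upper {-3, 2}, lower {6}, prefactor \frac{5}{2}. Verdict: Kummer's theorem (I3) matches (x = -1; c = 6 equals 1+a-b for upper {-3, 2}: listed pattern). Value: \frac{25}{4}.

Key step: from the first term \frac{5}{2}: the two k-th powers (prefactor 5/2) combine into one argument.
Step ratio: r(k) = -1 * (k-3) (k+2) / [(k+6) (k+1)] - rational in k, leading ratio -1; with t_0 = \frac{5}{2}, classification follows.


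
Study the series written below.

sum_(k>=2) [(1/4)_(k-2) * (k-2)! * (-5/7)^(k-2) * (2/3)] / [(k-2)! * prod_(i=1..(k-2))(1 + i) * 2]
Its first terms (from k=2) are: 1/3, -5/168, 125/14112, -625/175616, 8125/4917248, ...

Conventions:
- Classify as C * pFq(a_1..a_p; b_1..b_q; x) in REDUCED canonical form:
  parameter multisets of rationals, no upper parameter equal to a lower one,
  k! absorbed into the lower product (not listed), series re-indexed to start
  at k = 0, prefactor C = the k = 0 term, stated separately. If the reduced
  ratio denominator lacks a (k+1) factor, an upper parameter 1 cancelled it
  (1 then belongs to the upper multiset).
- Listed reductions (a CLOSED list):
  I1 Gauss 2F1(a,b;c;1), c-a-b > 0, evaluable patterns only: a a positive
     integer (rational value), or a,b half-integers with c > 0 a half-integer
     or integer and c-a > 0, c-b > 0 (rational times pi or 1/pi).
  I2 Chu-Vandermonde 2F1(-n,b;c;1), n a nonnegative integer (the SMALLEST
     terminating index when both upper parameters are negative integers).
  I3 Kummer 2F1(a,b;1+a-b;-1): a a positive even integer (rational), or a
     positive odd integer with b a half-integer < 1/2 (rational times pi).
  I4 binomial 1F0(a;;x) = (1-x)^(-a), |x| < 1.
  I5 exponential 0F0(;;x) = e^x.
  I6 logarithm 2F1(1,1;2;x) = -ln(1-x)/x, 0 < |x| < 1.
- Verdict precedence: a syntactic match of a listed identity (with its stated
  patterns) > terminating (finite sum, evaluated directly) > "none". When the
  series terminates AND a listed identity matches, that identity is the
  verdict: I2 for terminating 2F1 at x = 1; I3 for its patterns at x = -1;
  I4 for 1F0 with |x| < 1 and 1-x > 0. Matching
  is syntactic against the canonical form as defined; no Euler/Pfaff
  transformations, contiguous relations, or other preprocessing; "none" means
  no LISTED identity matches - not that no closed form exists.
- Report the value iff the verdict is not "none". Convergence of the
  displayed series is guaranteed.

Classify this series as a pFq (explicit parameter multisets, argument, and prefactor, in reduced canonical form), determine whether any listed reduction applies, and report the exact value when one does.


Canonical form: C = 1/3 times 2F1 with upper {1/4, 1}, lower {2}, x = -5/7. Verdict: none - this 2F1 at x = -5/7 matches no listed pattern, and upper {1/4, 1} holds no stopper.

First insight: from the first term 1/3: the constant factors (C = 1/3) combine into one prefactor.
Term ratio: r(k) = (-5/7) * (k+1/4) (k+1) / [(k+2) (k+1)] - rational; roots negated = parameters, x = (-5/7), C = 1/3.


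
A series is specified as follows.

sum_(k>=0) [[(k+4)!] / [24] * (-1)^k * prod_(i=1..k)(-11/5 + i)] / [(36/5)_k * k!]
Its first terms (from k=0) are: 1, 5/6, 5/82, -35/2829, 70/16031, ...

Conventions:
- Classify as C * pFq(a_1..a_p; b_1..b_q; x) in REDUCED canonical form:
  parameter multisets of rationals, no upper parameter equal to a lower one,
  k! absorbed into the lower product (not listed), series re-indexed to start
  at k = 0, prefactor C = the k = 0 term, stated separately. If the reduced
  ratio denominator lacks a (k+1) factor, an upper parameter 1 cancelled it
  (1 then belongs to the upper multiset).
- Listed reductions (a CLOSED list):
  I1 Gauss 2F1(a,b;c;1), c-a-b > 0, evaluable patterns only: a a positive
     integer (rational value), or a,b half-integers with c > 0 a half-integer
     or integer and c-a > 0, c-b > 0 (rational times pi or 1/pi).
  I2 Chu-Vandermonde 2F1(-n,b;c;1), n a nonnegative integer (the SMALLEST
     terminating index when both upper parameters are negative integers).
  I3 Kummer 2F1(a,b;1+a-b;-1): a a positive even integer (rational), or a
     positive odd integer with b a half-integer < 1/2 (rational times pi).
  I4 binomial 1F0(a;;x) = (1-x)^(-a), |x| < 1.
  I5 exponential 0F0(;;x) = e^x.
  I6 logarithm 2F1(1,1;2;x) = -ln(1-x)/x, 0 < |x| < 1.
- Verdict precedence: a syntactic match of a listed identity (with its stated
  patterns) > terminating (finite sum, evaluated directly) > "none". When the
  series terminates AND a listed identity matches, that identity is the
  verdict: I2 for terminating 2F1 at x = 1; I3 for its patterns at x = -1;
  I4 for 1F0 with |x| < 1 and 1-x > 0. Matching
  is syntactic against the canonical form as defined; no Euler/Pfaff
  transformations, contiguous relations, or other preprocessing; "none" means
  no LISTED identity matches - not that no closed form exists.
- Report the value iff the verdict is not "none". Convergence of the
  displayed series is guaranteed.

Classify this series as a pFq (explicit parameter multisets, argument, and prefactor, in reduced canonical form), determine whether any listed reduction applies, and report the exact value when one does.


This is 1 * 2F1(-6/5, 5; 36/5; -1) in reduced canonical form. Verdict: none - at argument -1 the multisets {-6/5, 5} ; {36/5} match no listed identity.

Key observation: x = (-1) and the running product (prefactor 1) telescopes to a rising factorial.
Adjacent-term ratio: r(k) = (-1) * (k-6/5) (k+5) / [(k+36/5) (k+1)] - rational in k. x = (-1); t_0 = 1; negate the roots.


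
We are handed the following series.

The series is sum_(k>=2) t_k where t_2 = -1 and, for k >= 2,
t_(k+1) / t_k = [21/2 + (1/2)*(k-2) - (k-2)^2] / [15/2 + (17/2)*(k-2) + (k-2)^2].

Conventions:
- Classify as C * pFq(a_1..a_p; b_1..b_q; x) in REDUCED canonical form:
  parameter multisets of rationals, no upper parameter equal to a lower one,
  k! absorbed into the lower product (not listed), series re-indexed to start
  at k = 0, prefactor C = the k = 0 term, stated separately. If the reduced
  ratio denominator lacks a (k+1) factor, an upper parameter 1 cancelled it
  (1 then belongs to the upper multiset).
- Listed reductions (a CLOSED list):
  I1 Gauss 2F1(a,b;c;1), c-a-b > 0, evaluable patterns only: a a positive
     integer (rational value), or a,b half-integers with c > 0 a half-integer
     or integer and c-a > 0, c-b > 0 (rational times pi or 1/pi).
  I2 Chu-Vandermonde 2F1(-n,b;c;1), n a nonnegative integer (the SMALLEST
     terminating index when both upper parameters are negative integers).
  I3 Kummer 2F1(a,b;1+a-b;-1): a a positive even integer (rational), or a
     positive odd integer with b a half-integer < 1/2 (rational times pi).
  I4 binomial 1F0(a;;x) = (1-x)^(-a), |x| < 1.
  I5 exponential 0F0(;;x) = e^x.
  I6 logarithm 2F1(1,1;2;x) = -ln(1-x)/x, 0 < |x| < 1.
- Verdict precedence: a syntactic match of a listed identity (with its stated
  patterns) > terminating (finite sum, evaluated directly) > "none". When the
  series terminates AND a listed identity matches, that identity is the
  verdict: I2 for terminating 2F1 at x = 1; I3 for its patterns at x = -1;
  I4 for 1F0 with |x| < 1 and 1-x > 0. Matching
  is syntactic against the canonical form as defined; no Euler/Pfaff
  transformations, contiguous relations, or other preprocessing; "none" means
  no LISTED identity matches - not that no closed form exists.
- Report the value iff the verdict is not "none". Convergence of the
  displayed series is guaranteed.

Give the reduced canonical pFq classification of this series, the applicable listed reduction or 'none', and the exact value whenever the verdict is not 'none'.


x = -1 here; the reduced form reads 2F1, upper {-7/2, 3}, lower {15/2}, C = -1. Verdict: the Kummer evaluation I3 applies (x = -1; c = 15/2 equals 1+a-b for upper {-7/2, 3}: listed pattern). Its exact value is (-9009/8192) * pi.

Key observation: from the first term -1: the expanded ratio factors over Q; C = -1, x = -1, roots give parameters.
Step ratio: r(k) = (-1) * (k-7/2) (k+3) / [(k+15/2) (k+1)] - poly over poly, x = (-1) from leading terms; C = -1 at k = 0.


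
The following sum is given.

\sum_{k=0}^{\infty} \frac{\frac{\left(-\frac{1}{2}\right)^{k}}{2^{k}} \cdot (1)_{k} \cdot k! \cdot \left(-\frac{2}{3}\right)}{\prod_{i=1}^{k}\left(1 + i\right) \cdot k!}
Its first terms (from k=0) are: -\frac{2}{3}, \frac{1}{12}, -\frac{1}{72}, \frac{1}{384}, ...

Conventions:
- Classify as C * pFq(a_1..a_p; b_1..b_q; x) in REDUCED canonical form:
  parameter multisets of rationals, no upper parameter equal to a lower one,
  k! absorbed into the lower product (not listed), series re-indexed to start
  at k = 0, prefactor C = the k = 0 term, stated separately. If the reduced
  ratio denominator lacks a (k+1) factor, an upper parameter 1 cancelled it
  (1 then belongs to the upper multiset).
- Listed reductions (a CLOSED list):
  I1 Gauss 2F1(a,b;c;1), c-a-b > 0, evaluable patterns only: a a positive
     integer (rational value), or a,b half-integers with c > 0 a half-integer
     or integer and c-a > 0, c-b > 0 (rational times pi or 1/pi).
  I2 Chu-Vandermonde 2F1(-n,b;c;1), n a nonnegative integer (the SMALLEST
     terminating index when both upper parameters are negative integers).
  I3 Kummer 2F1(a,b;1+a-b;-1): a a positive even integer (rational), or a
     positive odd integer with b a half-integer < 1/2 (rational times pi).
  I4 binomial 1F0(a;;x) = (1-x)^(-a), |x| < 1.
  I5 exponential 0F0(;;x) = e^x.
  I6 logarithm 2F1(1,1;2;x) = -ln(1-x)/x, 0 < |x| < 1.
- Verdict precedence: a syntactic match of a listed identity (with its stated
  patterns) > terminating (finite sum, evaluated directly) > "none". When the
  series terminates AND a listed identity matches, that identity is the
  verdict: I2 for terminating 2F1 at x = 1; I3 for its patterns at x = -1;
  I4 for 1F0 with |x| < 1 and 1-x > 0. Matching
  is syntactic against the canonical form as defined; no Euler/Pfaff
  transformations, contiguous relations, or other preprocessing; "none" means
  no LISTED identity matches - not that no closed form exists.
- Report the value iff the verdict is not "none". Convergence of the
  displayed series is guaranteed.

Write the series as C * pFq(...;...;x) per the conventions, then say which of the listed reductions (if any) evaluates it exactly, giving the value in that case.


With C = -\frac{2}{3}: the canonical form is 2F1(1, 1; 2; -\frac{1}{4}). Verdict: the logarithmic series (I6) applies (the logarithm: parameters (1,1;2), x = -\frac{1}{4}). Value: \left(-\frac{8}{3}\right) \cdot \ln\left(\frac{5}{4}\right).

Key step: from the first term -\frac{2}{3}: the factorial ratio (C = -2/3, x = -1/4) (k+a-1)!/(a-1)! is a rising factorial (a)_k.
Step ratio: r(k) = -\frac{1}{4} * (k+1) (k+1) / [(k+2) (k+1)] - poly over poly, x = -\frac{1}{4} from leading terms; C = -\frac{2}{3} at k = 0.


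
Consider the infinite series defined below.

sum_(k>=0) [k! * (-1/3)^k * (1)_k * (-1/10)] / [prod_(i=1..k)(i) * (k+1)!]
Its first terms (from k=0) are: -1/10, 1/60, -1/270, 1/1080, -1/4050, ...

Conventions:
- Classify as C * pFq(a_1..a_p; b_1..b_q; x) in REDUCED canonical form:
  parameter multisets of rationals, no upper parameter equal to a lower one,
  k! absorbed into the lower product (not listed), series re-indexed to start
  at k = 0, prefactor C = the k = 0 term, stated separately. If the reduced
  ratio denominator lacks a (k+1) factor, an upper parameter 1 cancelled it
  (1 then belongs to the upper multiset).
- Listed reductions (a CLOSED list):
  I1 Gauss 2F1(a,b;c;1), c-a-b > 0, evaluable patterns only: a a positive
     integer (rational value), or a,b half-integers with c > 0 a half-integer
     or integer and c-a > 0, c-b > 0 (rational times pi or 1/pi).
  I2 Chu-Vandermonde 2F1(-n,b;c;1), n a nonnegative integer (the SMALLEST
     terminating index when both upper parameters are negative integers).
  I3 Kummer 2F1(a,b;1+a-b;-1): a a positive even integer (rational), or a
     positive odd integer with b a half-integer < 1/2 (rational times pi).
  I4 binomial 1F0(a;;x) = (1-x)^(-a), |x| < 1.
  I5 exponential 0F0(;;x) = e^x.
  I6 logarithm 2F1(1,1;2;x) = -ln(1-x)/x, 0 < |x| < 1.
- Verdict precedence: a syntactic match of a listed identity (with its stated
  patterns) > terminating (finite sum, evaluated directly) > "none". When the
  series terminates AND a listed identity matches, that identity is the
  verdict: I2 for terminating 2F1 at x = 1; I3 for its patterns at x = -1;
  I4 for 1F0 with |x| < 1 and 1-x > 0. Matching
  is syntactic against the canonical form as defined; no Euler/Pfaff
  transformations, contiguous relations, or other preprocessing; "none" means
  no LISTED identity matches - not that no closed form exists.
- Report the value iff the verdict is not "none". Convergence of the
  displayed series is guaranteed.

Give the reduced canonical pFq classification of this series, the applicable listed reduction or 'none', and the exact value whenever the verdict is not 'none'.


x = -1/3 here; the reduced form reads 2F1, upper {1, 1}, lower {2}, C = -1/10. Verdict: the I6 logarithm reduction fires (the logarithm: parameters (1,1;2), x = -1/3). Value: (-3/10) * ln(4/3).

Structural cue: t_0 = -1/10 here, and the denominator's factorial ratio (C = -1/10, x = -1/3) is a lower Pochhammer.
Term ratio: r(k) = (-1/3) * (k+1) (k+1) / [(k+2) (k+1)] - rational; roots negated = parameters, x = (-1/3), C = -1/10.


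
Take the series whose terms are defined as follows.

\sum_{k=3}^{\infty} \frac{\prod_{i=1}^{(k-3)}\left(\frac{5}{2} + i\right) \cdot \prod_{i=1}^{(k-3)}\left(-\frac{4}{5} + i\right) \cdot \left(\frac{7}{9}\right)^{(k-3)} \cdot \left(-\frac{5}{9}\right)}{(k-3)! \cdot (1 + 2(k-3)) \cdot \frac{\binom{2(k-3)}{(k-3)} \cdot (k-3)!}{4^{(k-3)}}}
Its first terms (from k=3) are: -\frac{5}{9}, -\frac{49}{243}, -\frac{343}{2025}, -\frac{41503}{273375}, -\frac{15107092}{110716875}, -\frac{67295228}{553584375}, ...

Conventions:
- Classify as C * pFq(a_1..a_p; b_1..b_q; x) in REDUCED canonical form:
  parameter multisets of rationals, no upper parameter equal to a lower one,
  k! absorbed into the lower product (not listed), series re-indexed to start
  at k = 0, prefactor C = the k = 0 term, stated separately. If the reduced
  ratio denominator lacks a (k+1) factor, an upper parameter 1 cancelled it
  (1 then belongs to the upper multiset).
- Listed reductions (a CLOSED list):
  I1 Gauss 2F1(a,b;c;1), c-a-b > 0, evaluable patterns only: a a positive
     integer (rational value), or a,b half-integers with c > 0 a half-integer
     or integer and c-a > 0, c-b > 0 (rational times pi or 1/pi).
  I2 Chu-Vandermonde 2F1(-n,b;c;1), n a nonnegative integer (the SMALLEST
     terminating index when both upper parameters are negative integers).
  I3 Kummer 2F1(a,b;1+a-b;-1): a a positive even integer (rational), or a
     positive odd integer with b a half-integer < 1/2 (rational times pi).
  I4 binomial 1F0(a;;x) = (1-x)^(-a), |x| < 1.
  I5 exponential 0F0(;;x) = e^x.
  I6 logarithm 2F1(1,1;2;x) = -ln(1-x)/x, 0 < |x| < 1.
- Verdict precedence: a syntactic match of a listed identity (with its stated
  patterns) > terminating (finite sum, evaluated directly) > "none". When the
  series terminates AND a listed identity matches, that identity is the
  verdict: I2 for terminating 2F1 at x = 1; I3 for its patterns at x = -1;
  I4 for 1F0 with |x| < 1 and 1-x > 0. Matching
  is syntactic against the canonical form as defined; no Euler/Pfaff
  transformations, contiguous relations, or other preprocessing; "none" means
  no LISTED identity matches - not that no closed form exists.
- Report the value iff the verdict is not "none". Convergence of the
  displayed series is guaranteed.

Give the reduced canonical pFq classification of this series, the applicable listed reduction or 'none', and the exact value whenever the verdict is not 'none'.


First insight: t_0 being -\frac{5}{9}, the running product (prefactor -5/9) telescopes to a rising factorial.
Step ratio: r(k) = \frac{7}{9} * (k+\frac{1}{5}) (k+\frac{7}{2}) / [(k+\frac{3}{2}) (k+1)] - poly over poly, x = \frac{7}{9} from leading terms; C = -\frac{5}{9} at k = 0.

Prefactor -\frac{5}{9}, argument \frac{7}{9}: 2F1 with upper {\frac{1}{5}, \frac{7}{2}} over lower {\frac{3}{2}}. Verdict: none here - no I1-I6 shape fits x = \frac{7}{9} with lower {\frac{3}{2}}.


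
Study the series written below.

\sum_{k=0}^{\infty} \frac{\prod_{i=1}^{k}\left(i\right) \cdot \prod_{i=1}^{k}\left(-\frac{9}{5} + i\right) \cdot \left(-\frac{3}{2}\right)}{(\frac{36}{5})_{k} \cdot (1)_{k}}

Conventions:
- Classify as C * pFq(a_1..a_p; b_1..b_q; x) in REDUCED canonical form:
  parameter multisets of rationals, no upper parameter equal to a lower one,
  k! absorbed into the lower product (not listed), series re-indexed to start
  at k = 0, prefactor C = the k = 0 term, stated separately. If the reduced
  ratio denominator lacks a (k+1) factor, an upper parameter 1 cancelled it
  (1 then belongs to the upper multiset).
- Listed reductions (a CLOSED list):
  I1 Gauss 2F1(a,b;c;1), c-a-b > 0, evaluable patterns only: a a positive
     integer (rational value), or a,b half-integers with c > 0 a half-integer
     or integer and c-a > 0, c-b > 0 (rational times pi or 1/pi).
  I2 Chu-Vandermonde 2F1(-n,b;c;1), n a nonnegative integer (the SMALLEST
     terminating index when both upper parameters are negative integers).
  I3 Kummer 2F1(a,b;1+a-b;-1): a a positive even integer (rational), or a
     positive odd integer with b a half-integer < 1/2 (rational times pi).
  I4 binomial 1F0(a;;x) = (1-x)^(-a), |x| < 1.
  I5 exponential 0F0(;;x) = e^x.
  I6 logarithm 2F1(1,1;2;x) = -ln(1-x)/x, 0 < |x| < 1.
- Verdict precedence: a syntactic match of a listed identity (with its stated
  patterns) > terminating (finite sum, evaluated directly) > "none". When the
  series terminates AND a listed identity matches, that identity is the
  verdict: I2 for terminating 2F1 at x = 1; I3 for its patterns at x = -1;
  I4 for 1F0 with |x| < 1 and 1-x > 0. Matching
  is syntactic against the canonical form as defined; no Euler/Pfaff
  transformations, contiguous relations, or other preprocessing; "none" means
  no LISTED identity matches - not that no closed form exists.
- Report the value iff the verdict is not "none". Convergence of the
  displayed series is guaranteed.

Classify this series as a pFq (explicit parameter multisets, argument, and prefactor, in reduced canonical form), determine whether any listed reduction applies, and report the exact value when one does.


x = 1 here; the reduced form reads 2F1, upper {-\frac{4}{5}, 1}, lower {\frac{36}{5}}, C = -\frac{3}{2}. Verdict: this is the Gauss summation I1 (x = 1: the Gamma ratio telescopes since c-a-b = 7 > 0 and a = 1 in Z>0). Sum: -\frac{93}{70}.

Structural cue: x = 1 and the running product (prefactor -3/2) telescopes to a rising factorial.
Ratio: r(k) = 1 * (k-\frac{4}{5}) (k+1) / [(k+\frac{36}{5}) (k+1)] - rational in k, leading ratio 1; with t_0 = -\frac{3}{2}, classification follows.


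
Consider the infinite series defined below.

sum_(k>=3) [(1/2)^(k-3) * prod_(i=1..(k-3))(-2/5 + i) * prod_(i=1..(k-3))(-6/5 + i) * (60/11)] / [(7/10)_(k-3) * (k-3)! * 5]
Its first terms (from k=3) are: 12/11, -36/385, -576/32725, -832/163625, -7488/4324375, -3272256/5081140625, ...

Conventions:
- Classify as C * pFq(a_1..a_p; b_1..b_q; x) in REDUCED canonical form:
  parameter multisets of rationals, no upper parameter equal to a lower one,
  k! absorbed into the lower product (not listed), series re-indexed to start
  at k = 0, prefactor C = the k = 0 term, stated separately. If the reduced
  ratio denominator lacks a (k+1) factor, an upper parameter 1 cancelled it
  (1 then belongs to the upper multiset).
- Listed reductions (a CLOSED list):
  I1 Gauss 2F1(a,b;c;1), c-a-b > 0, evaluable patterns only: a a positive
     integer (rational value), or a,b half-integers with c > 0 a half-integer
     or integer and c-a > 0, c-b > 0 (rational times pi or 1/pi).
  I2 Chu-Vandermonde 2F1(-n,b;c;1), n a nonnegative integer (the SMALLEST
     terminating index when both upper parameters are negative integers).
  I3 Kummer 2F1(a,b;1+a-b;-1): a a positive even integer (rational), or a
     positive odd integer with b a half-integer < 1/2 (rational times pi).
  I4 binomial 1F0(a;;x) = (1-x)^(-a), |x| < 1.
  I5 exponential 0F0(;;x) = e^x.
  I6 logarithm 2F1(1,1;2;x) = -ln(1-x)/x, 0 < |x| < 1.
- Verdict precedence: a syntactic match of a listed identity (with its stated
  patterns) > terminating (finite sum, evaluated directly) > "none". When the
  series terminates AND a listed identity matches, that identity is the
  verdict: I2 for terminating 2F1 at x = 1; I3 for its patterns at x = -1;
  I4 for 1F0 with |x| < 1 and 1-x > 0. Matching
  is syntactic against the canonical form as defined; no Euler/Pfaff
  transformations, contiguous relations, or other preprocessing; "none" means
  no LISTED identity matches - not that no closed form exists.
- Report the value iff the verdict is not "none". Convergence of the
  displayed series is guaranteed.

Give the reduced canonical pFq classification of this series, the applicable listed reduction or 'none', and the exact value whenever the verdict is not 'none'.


Canonical form: C = 12/11 times 2F1 with upper {-1/5, 3/5}, lower {7/10}, x = 1/2. Verdict: no listed reduction: x = 1/2 and upper {-1/5, 3/5} fail every I1-I6 pattern.

Key observation: t_0 = 12/11 here, and the running product (C = 12/11) telescopes to a rising factorial.
Term ratio: r(k) = (1/2) * (k-1/5) (k+3/5) / [(k+7/10) (k+1)] - rational in k. x = (1/2); t_0 = 12/11; negate the roots.


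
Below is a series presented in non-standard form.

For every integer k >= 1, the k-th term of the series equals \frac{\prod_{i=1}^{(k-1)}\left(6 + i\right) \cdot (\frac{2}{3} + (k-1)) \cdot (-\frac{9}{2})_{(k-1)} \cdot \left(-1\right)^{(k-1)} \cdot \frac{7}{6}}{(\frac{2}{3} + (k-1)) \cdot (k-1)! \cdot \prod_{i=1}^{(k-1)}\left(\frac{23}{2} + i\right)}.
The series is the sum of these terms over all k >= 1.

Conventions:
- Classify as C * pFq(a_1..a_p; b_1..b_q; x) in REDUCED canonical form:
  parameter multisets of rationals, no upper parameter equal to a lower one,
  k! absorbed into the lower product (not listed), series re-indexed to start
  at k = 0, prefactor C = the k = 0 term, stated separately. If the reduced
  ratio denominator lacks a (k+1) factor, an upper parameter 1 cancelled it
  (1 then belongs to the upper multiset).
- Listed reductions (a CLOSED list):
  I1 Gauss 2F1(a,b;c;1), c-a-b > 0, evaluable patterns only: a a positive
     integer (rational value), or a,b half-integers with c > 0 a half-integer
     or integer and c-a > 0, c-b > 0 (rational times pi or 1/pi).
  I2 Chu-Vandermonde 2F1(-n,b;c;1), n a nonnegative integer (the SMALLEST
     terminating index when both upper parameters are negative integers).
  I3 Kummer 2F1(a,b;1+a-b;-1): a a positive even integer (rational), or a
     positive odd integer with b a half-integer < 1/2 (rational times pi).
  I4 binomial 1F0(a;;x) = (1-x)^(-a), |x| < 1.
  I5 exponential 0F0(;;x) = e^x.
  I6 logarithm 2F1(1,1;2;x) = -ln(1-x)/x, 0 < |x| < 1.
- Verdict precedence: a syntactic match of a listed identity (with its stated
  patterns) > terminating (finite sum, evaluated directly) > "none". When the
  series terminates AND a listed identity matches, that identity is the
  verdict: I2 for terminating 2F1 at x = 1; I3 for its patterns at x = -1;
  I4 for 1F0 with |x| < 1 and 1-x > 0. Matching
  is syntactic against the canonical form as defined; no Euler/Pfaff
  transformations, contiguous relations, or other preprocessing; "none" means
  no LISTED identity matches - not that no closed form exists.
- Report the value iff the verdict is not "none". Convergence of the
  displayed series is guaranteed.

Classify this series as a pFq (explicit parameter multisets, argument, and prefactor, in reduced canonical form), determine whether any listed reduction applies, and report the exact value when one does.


The series (x = -1) is 2F1: upper {-\frac{9}{2}, 7}, lower {\frac{25}{2}}, prefactor \frac{7}{6}. Verdict: Kummer (I3) matches (x = -1; c = \frac{25}{2} equals 1+a-b for upper {-\frac{9}{2}, 7}: listed pattern). Hence: \frac{780825045}{268435456} \cdot \pi.

The tell: t_0 = \frac{7}{6} here, and the running product (C = 7/6, x = -1) telescopes to a rising factorial.
Ratio: r(k) = -1 * (k-\frac{9}{2}) (k+7) / [(k+\frac{25}{2}) (k+1)] - rational in k. x = -1; t_0 = \frac{7}{6}; negate the roots.


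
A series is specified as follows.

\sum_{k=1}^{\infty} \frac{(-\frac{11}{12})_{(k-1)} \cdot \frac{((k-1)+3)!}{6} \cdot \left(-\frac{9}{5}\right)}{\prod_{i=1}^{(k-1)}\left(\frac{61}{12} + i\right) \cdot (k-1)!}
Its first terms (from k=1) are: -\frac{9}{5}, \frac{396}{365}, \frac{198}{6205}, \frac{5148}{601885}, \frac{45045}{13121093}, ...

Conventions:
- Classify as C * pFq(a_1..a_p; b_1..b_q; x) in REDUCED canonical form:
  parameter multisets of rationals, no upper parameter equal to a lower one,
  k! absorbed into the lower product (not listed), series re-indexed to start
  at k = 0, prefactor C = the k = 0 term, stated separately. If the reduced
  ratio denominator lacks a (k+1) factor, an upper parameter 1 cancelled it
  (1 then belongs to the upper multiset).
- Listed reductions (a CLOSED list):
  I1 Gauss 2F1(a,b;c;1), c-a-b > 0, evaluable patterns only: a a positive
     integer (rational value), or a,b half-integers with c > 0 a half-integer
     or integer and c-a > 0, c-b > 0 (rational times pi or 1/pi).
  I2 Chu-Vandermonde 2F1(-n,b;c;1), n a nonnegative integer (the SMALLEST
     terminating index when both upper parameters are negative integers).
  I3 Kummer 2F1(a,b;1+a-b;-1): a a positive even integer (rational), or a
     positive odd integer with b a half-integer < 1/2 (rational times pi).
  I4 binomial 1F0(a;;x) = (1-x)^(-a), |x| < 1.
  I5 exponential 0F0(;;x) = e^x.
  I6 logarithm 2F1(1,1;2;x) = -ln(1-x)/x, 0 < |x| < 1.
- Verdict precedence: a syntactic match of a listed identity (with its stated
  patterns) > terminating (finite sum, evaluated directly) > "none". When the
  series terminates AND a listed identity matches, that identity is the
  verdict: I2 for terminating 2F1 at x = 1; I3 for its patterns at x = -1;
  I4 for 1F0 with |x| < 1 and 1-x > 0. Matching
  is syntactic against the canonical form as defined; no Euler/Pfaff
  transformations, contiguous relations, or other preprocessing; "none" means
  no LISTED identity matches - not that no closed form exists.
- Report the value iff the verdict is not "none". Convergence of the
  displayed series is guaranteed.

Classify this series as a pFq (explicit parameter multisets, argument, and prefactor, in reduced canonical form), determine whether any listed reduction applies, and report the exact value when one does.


x = 1 here; the reduced form reads 2F1, upper {-\frac{11}{12}, 4}, lower {\frac{73}{12}}, C = -\frac{9}{5}. Verdict at x = 1: the Gauss summation I1 matches (x = 1: the Gamma ratio telescopes since c-a-b = 3 > 0 and a = 4 in Z>0). Its exact value is -\frac{110593}{165888}.

The tell: from the first term -\frac{9}{5}: the lower running product (prefactor -9/5) is a rising factorial.
Step ratio: r(k) = 1 * (k-\frac{11}{12}) (k+4) / [(k+\frac{73}{12}) (k+1)] - rational in k. x = 1; t_0 = -\frac{9}{5}; negate the roots.


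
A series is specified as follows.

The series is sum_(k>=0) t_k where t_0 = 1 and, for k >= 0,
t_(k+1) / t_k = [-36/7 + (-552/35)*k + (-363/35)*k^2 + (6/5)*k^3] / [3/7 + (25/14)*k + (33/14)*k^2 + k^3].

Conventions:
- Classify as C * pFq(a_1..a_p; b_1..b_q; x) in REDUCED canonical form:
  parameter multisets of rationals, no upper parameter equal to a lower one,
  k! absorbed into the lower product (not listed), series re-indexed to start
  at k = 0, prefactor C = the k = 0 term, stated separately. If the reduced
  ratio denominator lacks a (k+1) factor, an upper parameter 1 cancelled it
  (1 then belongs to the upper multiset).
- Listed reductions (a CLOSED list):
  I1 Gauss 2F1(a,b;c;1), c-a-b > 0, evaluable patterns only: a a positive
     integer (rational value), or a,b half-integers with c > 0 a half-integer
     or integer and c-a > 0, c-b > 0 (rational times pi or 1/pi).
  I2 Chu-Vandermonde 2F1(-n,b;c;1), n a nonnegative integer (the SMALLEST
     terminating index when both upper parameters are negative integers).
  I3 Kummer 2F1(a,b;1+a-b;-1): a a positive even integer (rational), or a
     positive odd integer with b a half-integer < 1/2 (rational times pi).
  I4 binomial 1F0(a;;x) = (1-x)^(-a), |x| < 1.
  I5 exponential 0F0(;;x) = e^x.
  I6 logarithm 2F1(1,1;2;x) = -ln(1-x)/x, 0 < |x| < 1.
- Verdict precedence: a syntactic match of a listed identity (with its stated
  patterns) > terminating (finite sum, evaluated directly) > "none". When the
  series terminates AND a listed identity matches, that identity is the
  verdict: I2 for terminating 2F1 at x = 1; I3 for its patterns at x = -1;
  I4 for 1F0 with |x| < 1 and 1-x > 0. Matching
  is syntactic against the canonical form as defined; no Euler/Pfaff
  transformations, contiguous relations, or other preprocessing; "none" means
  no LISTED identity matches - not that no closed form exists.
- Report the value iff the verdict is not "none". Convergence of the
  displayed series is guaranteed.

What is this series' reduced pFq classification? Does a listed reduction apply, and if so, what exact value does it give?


First insight: with t_0 = 1, the ratio is unreduced: k + 1/2 divides both sides (C = 1, x = 6/5).
Term ratio: r(k) = (6/5) * (k-10) / [(k+1)] ; factor over Q: parameters, x = (6/5), and C = 1.

The series (x = 6/5) is 1F0: upper {-10}, lower {-}, prefactor 1. Verdict: terminating - the sum ends at index 10 because -10 is a negative integer; exact evaluation follows. Exact value: 1/9765625.


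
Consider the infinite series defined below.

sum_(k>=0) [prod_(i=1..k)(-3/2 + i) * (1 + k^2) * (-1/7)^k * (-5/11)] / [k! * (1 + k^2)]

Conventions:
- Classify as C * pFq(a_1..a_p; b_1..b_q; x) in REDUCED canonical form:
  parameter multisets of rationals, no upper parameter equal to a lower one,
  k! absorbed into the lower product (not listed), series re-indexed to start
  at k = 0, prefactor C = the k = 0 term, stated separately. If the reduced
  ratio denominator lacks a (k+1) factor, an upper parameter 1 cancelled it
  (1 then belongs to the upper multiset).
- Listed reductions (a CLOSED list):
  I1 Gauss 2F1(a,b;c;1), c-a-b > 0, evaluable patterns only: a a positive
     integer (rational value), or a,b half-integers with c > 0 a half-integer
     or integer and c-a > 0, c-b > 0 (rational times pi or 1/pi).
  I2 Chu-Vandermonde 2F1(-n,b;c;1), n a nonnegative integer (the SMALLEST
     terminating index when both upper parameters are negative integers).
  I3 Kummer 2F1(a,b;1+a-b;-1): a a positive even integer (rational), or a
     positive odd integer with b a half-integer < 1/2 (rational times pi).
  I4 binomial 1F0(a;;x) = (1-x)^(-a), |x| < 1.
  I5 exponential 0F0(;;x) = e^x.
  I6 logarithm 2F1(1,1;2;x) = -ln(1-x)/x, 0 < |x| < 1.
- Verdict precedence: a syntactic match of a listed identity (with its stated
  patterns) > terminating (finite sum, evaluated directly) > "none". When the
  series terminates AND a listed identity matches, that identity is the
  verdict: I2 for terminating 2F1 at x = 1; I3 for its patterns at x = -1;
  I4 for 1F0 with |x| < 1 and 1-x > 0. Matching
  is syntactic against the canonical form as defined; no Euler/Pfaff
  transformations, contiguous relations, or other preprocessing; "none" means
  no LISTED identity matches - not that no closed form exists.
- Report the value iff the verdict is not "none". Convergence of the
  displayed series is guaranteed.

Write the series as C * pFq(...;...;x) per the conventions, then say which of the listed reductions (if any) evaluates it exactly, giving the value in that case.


Structural cue: from the first term -5/11: the running product (C = -5/11, x = -1/7) telescopes to a rising factorial.
Consecutive-term ratio: r(k) = (-1/7) * (k-1/2) / [(k+1)] - rational in k. x = (-1/7); t_0 = -5/11; negate the roots.

Canonical form: C = -5/11 times 1F0 with upper {-1/2}, lower {-}, x = -1/7. Verdict: the I4 binomial reduction fires (the 1F0 binomial series: exponent 1/2, x = -1/7). Its exact value is (-5/11) * (8/7)^(1/2).


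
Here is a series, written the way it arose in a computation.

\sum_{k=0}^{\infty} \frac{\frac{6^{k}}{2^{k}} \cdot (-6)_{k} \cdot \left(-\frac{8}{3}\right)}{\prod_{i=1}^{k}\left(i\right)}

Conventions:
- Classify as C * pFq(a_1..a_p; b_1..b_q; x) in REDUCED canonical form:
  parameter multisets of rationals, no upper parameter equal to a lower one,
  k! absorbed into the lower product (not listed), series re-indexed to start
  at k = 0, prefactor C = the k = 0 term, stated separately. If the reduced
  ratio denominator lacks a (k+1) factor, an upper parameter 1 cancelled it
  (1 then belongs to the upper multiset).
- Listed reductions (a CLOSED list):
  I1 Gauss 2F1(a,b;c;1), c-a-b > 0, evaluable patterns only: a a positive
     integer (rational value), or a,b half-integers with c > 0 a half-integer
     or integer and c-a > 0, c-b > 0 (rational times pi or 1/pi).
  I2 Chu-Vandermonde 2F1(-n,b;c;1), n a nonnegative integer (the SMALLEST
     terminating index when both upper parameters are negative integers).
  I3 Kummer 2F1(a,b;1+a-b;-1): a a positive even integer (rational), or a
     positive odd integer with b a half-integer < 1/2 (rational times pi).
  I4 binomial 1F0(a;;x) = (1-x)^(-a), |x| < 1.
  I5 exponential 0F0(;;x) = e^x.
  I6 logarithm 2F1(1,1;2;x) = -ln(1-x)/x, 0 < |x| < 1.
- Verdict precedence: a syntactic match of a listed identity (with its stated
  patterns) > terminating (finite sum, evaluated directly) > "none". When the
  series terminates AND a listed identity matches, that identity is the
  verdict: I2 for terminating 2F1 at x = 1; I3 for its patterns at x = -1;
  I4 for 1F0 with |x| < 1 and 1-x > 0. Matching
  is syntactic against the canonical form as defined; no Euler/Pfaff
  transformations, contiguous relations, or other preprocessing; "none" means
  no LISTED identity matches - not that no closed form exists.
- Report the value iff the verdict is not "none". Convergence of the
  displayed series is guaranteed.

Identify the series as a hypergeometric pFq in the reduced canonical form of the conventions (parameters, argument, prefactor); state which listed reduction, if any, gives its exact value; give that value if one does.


Canonical form: C = -\frac{8}{3} times 1F0 with upper {-6}, lower {-}, x = 3. Verdict: terminating. (-6)_k vanishes past k = 6, leaving a 7-term sum, computed directly. Sum: -\frac{512}{3}.

Key step: from the first term -\frac{8}{3}: the two k-th powers (prefactor -8/3) combine into one argument.
Consecutive-term ratio: r(k) = 3 * (k-6) / [(k+1)] - rational in k, leading ratio 3; with t_0 = -\frac{8}{3}, classification follows.
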